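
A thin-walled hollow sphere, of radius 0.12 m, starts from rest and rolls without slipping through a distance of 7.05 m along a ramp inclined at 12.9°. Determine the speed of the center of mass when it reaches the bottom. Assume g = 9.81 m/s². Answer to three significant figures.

v ≈ 4.30 m/s

For this body I = (2/3)MR², i.e. k = I/(MR²) = 2/3.
Since it rolls without slipping, ω = v/R and KE = ½Mv² + ½Iω² = ½(1+k)Mv² = (5/6)Mv².
The vertical drop is h = L sinθ = 7.05 × sin12.9° = 1.574 m.
Setting Mgh = (5/6)Mv² gives v = √(2gh/(1+k)) = √(2·9.81·1.574/1.667) ≈ 4.30 m/s.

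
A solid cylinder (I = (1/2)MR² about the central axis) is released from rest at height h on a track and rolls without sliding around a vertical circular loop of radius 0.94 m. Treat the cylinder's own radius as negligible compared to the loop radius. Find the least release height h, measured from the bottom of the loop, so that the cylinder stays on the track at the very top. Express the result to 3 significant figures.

h_min ≈ 2.59 m

The moment of inertia is (1/2)MR², giving k ≡ I/(MR²) = 0.5.
At the top, contact is just lost when gravity alone supplies the centripetal force: Mg = Mv_top²/r, i.e. v_top² = gr.
With ω = v/R, the kinetic energy at speed v is ½(1+k)Mv² = (3/4)Mv².
Energy conservation from release (height h) to the top (height 2r): Mgh = Mg(2r) + (3/4)M·gr.
Thus h_min = 2r + (1+k)r/2 = r(2 + 1.5/2) = 0.94 × 2.75 ≈ 2.59 m.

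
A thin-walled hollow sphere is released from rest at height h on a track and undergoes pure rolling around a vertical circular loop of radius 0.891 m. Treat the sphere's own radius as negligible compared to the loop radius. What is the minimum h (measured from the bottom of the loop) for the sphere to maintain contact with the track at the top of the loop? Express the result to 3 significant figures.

h_min ≈ 2.52 m

The moment of inertia is (2/3)MR², giving k ≡ I/(MR²) = 2/3.
At the top of the loop, the minimum-contact condition is Mg = Mv_top²/r, so v_top² = gr.
With ω = v/R, the kinetic energy at speed v is ½(1+k)Mv² = (5/6)Mv².
Energy conservation from release (height h) to the top (height 2r): Mgh = Mg(2r) + (5/6)M·gr.
Thus h_min = 2r + (1+k)r/2 = r(2 + 1.667/2) = 0.891 × 2.833 ≈ 2.52 m.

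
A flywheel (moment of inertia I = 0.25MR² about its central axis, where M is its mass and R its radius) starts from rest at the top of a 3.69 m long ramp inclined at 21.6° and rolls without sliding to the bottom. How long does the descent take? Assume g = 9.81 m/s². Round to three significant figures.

t ≈ 1.60 s

Here I = 0.25MR², so the shape factor k = I/(MR²) = 0.25.
Newton's second law down the slope: Mg sinθ − f = Ma. The torque equation fR = Iα (with α = a/R) gives f = kMa.
Hence a = g sinθ/(1+k) = 9.81×sin21.6°/1.25 = 2.889 m/s².
With constant a from rest, t = √(2L/a) = √(2·3.69/2.889) ≈ 1.60 s.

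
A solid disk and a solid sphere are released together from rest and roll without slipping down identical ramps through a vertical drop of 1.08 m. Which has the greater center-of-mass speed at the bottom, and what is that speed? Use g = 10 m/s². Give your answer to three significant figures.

For rolling without slipping, Mgh = ½(1+k)Mv² where k = I/(MR²), so v = √(2gh/(1+k)).
Solid disk: k = 0.5, giving v = √(2×10×1.08/1.5) = 3.795 m/s.
Solid sphere: k = 0.4, giving v = √(2×10×1.08/1.4) = 3.928 m/s.
The smaller k wins: the solid sphere, at ≈ 3.93 m/s.

the solid sphere, at v ≈ 3.93 m/s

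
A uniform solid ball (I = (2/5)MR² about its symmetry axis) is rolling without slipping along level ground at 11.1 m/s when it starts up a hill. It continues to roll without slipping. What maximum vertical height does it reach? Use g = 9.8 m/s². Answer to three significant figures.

h ≈ 8.80 m

For this body I = (2/5)MR², i.e. k = I/(MR²) = 0.4.
Since it rolls without slipping, ω = v/R and KE = ½Mv² + ½Iω² = ½(1+k)Mv² = (7/10)Mv².
At the top the kinetic energy is zero, so (7/10)Mv₀² = Mgh.
Thus h = (1+k)v₀²/(2g) = 1.4 × 11.1² / (2 × 9.8) ≈ 8.80 m.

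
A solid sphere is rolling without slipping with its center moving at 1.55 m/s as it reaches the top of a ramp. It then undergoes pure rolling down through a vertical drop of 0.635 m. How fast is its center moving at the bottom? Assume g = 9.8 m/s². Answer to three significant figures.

v ≈ 3.36 m/s

Here I = (2/5)MR², so the shape factor k = I/(MR²) = 0.4.
The rolling condition ω = v/R makes the rotational term ½I(v/R)² = ½kMv², so KE_total = ½(1+k)Mv² = (7/10)Mv².
Conserving energy between top and bottom: (7/10)Mv² = (7/10)Mv₀² + Mgh, hence v² = v₀² + 2gh/(1+k).
v = √(1.55² + 2×9.8×0.635/1.4) = √11.29 ≈ 3.36 m/s.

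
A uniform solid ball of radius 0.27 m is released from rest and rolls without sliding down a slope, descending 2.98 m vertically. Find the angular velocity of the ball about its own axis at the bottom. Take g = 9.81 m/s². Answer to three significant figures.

ω ≈ 23.9 rad/s

For this body I = (2/5)MR², i.e. k = I/(MR²) = 0.4.
Rolling without slipping gives ω = v/R, so the total kinetic energy is ½Mv² + ½Iω² = ½(1+k)Mv² = (7/10)Mv².
Energy conservation Mgh = ½(1+k)Mv² gives v = √(2gh/(1+k)) = √(2 × 9.81 × 2.98 / 1.4) = 6.462 m/s.
Then ω = v/R = 6.462 / 0.27 ≈ 23.9 rad/s.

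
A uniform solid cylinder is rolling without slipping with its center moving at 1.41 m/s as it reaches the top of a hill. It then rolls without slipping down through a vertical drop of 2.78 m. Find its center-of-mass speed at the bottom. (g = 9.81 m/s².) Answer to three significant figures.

v ≈ 6.19 m/s

For this body I = (1/2)MR², i.e. k = I/(MR²) = 0.5.
Since it rolls without slipping, ω = v/R and KE = ½Mv² + ½Iω² = ½(1+k)Mv² = (3/4)Mv².
Energy conservation: (3/4)Mv₀² + Mgh = (3/4)Mv², so v² = v₀² + 2gh/(1+k).
v = √(1.41² + 2×9.81×2.78/1.5) = √38.35 ≈ 6.19 m/s.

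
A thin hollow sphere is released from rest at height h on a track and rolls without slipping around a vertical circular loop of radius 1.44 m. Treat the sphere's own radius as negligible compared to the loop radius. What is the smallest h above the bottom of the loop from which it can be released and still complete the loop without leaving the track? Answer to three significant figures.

For this body I = (2/3)MR², i.e. k = I/(MR²) = 2/3.
At the top, contact is just lost when gravity alone supplies the centripetal force: Mg = Mv_top²/r, i.e. v_top² = gr.
With ω = v/R, the kinetic energy at speed v is ½(1+k)Mv² = (5/6)Mv².
Energy conservation from release (height h) to the top (height 2r): Mgh = Mg(2r) + (5/6)M·gr.
Thus h_min = 2r + (1+k)r/2 = r(2 + 1.667/2) = 1.44 × 2.833 ≈ 4.08 m.

h_min ≈ 4.08 m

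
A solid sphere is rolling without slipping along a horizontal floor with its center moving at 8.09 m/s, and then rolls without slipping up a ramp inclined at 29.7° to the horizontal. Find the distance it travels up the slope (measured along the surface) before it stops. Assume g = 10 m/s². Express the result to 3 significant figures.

Here I = (2/5)MR², so the shape factor k = I/(MR²) = 0.4.
Pure rolling means v = ωR; then KE = ½Mv² + ½I(v/R)² = ½(1+k)Mv² = (7/10)Mv².
Setting this equal to Mgh gives the vertical rise h = (1+k)v₀²/(2g) = 1.4×8.09²/(2×10) = 4.581 m.
The distance along the slope is d = h/sinθ = 4.581/sin29.7° ≈ 9.25 m.

d ≈ 9.25 m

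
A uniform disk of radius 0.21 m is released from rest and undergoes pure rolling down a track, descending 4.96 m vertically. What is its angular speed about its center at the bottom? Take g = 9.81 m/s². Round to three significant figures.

ω ≈ 38.4 rad/s

With I = (1/2)MR², the ratio k = I/(MR²) is 0.5.
Pure rolling means v = ωR; then KE = ½Mv² + ½I(v/R)² = ½(1+k)Mv² = (3/4)Mv².
Energy conservation Mgh = ½(1+k)Mv² gives v = √(2gh/(1+k)) = √(2 × 9.81 × 4.96 / 1.5) = 8.055 m/s.
Then ω = v/R = 8.055 / 0.21 ≈ 38.4 rad/s.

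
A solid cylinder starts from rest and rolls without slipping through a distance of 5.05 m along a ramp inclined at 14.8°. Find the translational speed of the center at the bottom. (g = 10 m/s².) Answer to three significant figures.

v ≈ 4.15 m/s

For this body I = (1/2)MR², i.e. k = I/(MR²) = 0.5.
The rolling condition ω = v/R makes the rotational term ½I(v/R)² = ½kMv², so KE_total = ½(1+k)Mv² = (3/4)Mv².
The vertical drop is h = L sinθ = 5.05 × sin14.8° = 1.29 m.
Setting Mgh = (3/4)Mv² gives v = √(2gh/(1+k)) = √(2·10·1.29/1.5) ≈ 4.15 m/s.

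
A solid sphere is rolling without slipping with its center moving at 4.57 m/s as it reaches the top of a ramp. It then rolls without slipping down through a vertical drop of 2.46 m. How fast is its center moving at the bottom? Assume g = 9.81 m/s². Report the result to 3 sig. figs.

v ≈ 7.44 m/s

With I = (2/5)MR², the ratio k = I/(MR²) is 0.4.
Rolling without slipping gives ω = v/R, so the total kinetic energy is ½Mv² + ½Iω² = ½(1+k)Mv² = (7/10)Mv².
Conserving energy between top and bottom: (7/10)Mv² = (7/10)Mv₀² + Mgh, hence v² = v₀² + 2gh/(1+k).
v = √(4.57² + 2×9.81×2.46/1.4) = √55.36 ≈ 7.44 m/s.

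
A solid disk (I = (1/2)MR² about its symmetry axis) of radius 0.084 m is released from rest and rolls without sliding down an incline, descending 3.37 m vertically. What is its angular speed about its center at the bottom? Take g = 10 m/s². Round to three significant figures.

ω ≈ 79.8 rad/s

With I = (1/2)MR², the ratio k = I/(MR²) is 0.5.
Since it rolls without slipping, ω = v/R and KE = ½Mv² + ½Iω² = ½(1+k)Mv² = (3/4)Mv².
Energy conservation Mgh = ½(1+k)Mv² gives v = √(2gh/(1+k)) = √(2 × 10 × 3.37 / 1.5) = 6.703 m/s.
Then ω = v/R = 6.703 / 0.084 ≈ 79.8 rad/s.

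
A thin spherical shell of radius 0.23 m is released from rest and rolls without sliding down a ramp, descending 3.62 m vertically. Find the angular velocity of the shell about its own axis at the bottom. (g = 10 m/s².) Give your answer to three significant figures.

ω ≈ 28.7 rad/s

Here I = (2/3)MR², so the shape factor k = I/(MR²) = 2/3.
Pure rolling means v = ωR; then KE = ½Mv² + ½I(v/R)² = ½(1+k)Mv² = (5/6)Mv².
Energy conservation Mgh = ½(1+k)Mv² gives v = √(2gh/(1+k)) = √(2 × 10 × 3.62 / 1.667) = 6.591 m/s.
Then ω = v/R = 6.591 / 0.23 ≈ 28.7 rad/s.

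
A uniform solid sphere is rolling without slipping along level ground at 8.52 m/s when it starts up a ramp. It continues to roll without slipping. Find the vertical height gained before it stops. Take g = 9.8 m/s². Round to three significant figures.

Here I = (2/5)MR², so the shape factor k = I/(MR²) = 0.4.
Rolling without slipping gives ω = v/R, so the total kinetic energy is ½Mv² + ½Iω² = ½(1+k)Mv² = (7/10)Mv².
All of this converts to potential energy at the highest point: (7/10)Mv₀² = Mgh.
Thus h = (1+k)v₀²/(2g) = 1.4 × 8.52² / (2 × 9.8) ≈ 5.19 m.

h ≈ 5.19 m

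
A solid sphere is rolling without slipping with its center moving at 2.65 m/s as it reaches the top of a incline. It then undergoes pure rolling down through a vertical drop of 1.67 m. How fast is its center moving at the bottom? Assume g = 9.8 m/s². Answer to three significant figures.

The moment of inertia is (2/5)MR², giving k ≡ I/(MR²) = 0.4.
Pure rolling means v = ωR; then KE = ½Mv² + ½I(v/R)² = ½(1+k)Mv² = (7/10)Mv².
Conserving energy between top and bottom: (7/10)Mv² = (7/10)Mv₀² + Mgh, hence v² = v₀² + 2gh/(1+k).
v = √(2.65² + 2×9.8×1.67/1.4) = √30.4 ≈ 5.51 m/s.

v ≈ 5.51 m/s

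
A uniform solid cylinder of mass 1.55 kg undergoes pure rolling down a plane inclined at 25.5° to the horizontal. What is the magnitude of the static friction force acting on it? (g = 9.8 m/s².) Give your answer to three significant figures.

With I = (1/2)MR², the ratio k = I/(MR²) is 0.5.
Along the incline Mg sinθ − f = Ma, and torque about the center fR = Iα = kMR²(a/R) gives f = kMa.
Combining, a = g sinθ/(1+k) and f = kMa = kMg sinθ/(1+k).
f = 0.5 × 1.55 × 9.8 × sin25.5° / 1.5 ≈ 2.18 N.

f ≈ 2.18 N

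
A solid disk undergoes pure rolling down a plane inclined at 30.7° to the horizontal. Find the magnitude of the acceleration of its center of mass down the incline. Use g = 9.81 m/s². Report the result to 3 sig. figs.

For this body I = (1/2)MR², i.e. k = I/(MR²) = 0.5.
Translational: Mg sinθ − f = Ma. Rotational about the CM: fR = Iα = kMRa, so f = kMa.
Eliminating f: Mg sinθ = (1+k)Ma, so a = g sinθ/(1+k) = 9.81 × sin30.7° / 1.5 ≈ 3.34 m/s².

a ≈ 3.34 m/s²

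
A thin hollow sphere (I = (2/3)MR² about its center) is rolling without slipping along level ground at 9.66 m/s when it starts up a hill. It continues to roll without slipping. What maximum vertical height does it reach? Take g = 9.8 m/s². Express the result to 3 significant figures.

Here I = (2/3)MR², so the shape factor k = I/(MR²) = 2/3.
The rolling condition ω = v/R makes the rotational term ½I(v/R)² = ½kMv², so KE_total = ½(1+k)Mv² = (5/6)Mv².
All of this converts to potential energy at the highest point: (5/6)Mv₀² = Mgh.
Thus h = (1+k)v₀²/(2g) = 1.667 × 9.66² / (2 × 9.8) ≈ 7.94 m.

h ≈ 7.94 m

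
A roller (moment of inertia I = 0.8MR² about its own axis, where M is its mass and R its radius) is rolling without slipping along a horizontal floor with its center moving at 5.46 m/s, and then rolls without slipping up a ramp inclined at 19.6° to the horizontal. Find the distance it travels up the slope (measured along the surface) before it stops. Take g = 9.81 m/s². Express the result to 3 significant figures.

d ≈ 8.15 m

Here I = 0.8MR², so the shape factor k = I/(MR²) = 0.8.
The rolling condition ω = v/R makes the rotational term ½I(v/R)² = ½kMv², so KE_total = ½(1+k)Mv² = (9/10)Mv².
Setting this equal to Mgh gives the vertical rise h = (1+k)v₀²/(2g) = 1.8×5.46²/(2×9.81) = 2.735 m.
Along the incline, d = h/sinθ = 2.735/sin19.6° ≈ 8.15 m.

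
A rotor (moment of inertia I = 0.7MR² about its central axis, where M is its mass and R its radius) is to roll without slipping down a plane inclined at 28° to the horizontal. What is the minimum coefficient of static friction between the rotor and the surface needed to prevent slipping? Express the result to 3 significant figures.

With I = 0.7MR², the ratio k = I/(MR²) is 0.7.
Newton's second law down the slope: Mg sinθ − f = Ma. The torque equation fR = Iα (with α = a/R) gives f = kMa.
These give a = g sinθ/(1+k) and the required friction f = kMg sinθ/(1+k).
With N = Mg cosθ, the no-slip condition f ≤ μN gives μ_min = f/N = k tanθ/(1+k).
μ_min = 0.7 × tan28° / 1.7 ≈ 0.219.

μ_min ≈ 0.219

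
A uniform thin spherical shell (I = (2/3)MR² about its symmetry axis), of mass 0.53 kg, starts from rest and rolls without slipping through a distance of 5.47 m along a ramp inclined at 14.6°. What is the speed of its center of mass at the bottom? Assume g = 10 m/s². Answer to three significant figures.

v ≈ 4.07 m/s

Here I = (2/3)MR², so the shape factor k = I/(MR²) = 2/3.
The rolling condition ω = v/R makes the rotational term ½I(v/R)² = ½kMv², so KE_total = ½(1+k)Mv² = (5/6)Mv².
The vertical drop is h = L sinθ = 5.47 × sin14.6° = 1.379 m.
Setting Mgh = (5/6)Mv² gives v = √(2gh/(1+k)) = √(2·10·1.379/1.667) ≈ 4.07 m/s.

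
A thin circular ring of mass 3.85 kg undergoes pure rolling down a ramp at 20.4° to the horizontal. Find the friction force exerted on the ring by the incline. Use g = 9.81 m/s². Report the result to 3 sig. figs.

Here I = MR², so the shape factor k = I/(MR²) = 1.
Newton's second law down the slope: Mg sinθ − f = Ma. The torque equation fR = Iα (with α = a/R) gives f = kMa.
Combining, a = g sinθ/(1+k) and f = kMa = kMg sinθ/(1+k).
f = 1 × 3.85 × 9.81 × sin20.4° / 2 ≈ 6.58 N.

f ≈ 6.58 N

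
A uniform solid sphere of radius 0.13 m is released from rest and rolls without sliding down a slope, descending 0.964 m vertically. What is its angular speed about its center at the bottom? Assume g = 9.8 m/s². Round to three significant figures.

ω ≈ 28.3 rad/s

The moment of inertia is (2/5)MR², giving k ≡ I/(MR²) = 0.4.
Pure rolling means v = ωR; then KE = ½Mv² + ½I(v/R)² = ½(1+k)Mv² = (7/10)Mv².
Energy conservation Mgh = ½(1+k)Mv² gives v = √(2gh/(1+k)) = √(2 × 9.8 × 0.964 / 1.4) = 3.674 m/s.
Then ω = v/R = 3.674 / 0.13 ≈ 28.3 rad/s.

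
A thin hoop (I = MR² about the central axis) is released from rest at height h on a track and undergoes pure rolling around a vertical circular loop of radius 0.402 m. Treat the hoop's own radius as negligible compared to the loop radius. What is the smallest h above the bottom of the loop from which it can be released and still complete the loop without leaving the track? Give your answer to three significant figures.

h_min ≈ 1.21 m

The moment of inertia is MR², giving k ≡ I/(MR²) = 1.
At the top, contact is just lost when gravity alone supplies the centripetal force: Mg = Mv_top²/r, i.e. v_top² = gr.
With ω = v/R, the kinetic energy at speed v is ½(1+k)Mv² = Mv².
Energy conservation from release (height h) to the top (height 2r): Mgh = Mg(2r) + M·gr.
Thus h_min = 2r + (1+k)r/2 = r(2 + 2/2) = 0.402 × 3 ≈ 1.21 m.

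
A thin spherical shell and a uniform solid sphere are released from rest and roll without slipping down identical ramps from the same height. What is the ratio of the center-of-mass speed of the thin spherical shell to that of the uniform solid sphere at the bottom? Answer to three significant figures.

v_ratio ≈ 0.917

Each satisfies Mgh = ½(1+k)Mv² with k = I/(MR²), so v ∝ 1/√(1+k).
For the thin spherical shell k = 2/3; for the uniform solid sphere k = 0.4.
v₁/v₂ = √((1+k₂)/(1+k₁)) = √(1.4/1.667) ≈ 0.917.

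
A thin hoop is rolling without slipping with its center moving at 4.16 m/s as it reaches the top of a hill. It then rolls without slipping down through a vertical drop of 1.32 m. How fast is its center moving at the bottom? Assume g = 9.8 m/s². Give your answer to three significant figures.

v ≈ 5.50 m/s

The moment of inertia is MR², giving k ≡ I/(MR²) = 1.
Rolling without slipping gives ω = v/R, so the total kinetic energy is ½Mv² + ½Iω² = ½(1+k)Mv² = Mv².
Energy conservation: Mv₀² + Mgh = Mv², so v² = v₀² + 2gh/(1+k).
v = √(4.16² + 2×9.8×1.32/2) = √30.24 ≈ 5.50 m/s.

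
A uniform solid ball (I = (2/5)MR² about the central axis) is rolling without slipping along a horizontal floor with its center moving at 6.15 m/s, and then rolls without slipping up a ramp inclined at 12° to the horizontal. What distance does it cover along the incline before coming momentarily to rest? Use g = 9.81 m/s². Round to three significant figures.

With I = (2/5)MR², the ratio k = I/(MR²) is 0.4.
Rolling without slipping gives ω = v/R, so the total kinetic energy is ½Mv² + ½Iω² = ½(1+k)Mv² = (7/10)Mv².
Setting this equal to Mgh gives the vertical rise h = (1+k)v₀²/(2g) = 1.4×6.15²/(2×9.81) = 2.699 m.
The distance along the slope is d = h/sinθ = 2.699/sin12° ≈ 13.0 m.

d ≈ 13.0 m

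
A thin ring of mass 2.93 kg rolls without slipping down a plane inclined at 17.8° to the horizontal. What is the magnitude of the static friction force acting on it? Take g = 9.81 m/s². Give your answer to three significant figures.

f ≈ 4.39 N

The moment of inertia is MR², giving k ≡ I/(MR²) = 1.
Along the incline Mg sinθ − f = Ma, and torque about the center fR = Iα = kMR²(a/R) gives f = kMa.
Combining, a = g sinθ/(1+k) and f = kMa = kMg sinθ/(1+k).
f = 1 × 2.93 × 9.81 × sin17.8° / 2 ≈ 4.39 N.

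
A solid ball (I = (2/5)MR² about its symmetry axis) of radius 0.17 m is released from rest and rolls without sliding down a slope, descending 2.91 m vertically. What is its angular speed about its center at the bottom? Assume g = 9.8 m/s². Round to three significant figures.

With I = (2/5)MR², the ratio k = I/(MR²) is 0.4.
The rolling condition ω = v/R makes the rotational term ½I(v/R)² = ½kMv², so KE_total = ½(1+k)Mv² = (7/10)Mv².
Energy conservation Mgh = ½(1+k)Mv² gives v = √(2gh/(1+k)) = √(2 × 9.8 × 2.91 / 1.4) = 6.383 m/s.
The angular speed follows from ω = v/R = 6.383/0.17 ≈ 37.5 rad/s.

ω ≈ 37.5 rad/s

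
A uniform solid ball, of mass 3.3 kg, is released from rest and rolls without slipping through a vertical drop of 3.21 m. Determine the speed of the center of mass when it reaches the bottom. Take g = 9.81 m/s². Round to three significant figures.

Here I = (2/5)MR², so the shape factor k = I/(MR²) = 0.4.
Since it rolls without slipping, ω = v/R and KE = ½Mv² + ½Iω² = ½(1+k)Mv² = (7/10)Mv².
Setting Mgh = (7/10)Mv² gives v = √(2gh/(1+k)) = √(2·9.81·3.21/1.4) ≈ 6.71 m/s.

v ≈ 6.71 m/s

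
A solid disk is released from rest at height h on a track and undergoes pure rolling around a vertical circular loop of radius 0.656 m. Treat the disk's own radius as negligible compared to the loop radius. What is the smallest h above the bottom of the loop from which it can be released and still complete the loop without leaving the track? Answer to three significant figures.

Here I = (1/2)MR², so the shape factor k = I/(MR²) = 0.5.
At the top of the loop, the minimum-contact condition is Mg = Mv_top²/r, so v_top² = gr.
With ω = v/R, the kinetic energy at speed v is ½(1+k)Mv² = (3/4)Mv².
Energy conservation from release (height h) to the top (height 2r): Mgh = Mg(2r) + (3/4)M·gr.
Thus h_min = 2r + (1+k)r/2 = r(2 + 1.5/2) = 0.656 × 2.75 ≈ 1.80 m.

h_min ≈ 1.80 m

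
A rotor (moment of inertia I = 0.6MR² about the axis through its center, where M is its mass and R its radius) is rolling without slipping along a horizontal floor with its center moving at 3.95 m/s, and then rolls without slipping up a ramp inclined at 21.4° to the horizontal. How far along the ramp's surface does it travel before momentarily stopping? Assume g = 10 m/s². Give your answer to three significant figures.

Here I = 0.6MR², so the shape factor k = I/(MR²) = 0.6.
Since it rolls without slipping, ω = v/R and KE = ½Mv² + ½Iω² = ½(1+k)Mv² = (4/5)Mv².
Setting this equal to Mgh gives the vertical rise h = (1+k)v₀²/(2g) = 1.6×3.95²/(2×10) = 1.248 m.
The distance along the slope is d = h/sinθ = 1.248/sin21.4° ≈ 3.42 m.

d ≈ 3.42 m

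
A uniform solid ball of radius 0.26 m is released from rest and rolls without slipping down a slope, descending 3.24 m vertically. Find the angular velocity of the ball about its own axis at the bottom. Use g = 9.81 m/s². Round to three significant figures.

For this body I = (2/5)MR², i.e. k = I/(MR²) = 0.4.
Rolling without slipping gives ω = v/R, so the total kinetic energy is ½Mv² + ½Iω² = ½(1+k)Mv² = (7/10)Mv².
Energy conservation Mgh = ½(1+k)Mv² gives v = √(2gh/(1+k)) = √(2 × 9.81 × 3.24 / 1.4) = 6.738 m/s.
The angular speed follows from ω = v/R = 6.738/0.26 ≈ 25.9 rad/s.

ω ≈ 25.9 rad/s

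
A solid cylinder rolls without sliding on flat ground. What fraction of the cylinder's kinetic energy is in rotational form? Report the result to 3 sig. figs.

With I = (1/2)MR², the ratio k = I/(MR²) is 0.5.
With ω = v/R, KE_trans = ½Mv² and KE_rot = ½Iω² = ½kMv², so KE_total = ½(1+k)Mv².
The rotational fraction is therefore k/(1+k) = 0.5/1.5 ≈ 0.333.

fraction ≈ 0.333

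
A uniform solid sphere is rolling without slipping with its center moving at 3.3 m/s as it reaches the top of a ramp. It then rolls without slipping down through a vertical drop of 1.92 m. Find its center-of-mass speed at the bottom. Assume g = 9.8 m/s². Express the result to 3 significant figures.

v ≈ 6.15 m/s

With I = (2/5)MR², the ratio k = I/(MR²) is 0.4.
Since it rolls without slipping, ω = v/R and KE = ½Mv² + ½Iω² = ½(1+k)Mv² = (7/10)Mv².
Conserving energy between top and bottom: (7/10)Mv² = (7/10)Mv₀² + Mgh, hence v² = v₀² + 2gh/(1+k).
v = √(3.3² + 2×9.8×1.92/1.4) = √37.77 ≈ 6.15 m/s.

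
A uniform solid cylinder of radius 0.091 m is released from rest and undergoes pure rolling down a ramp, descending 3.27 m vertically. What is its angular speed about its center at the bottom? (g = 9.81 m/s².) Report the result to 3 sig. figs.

ω ≈ 71.9 rad/s

Here I = (1/2)MR², so the shape factor k = I/(MR²) = 0.5.
The rolling condition ω = v/R makes the rotational term ½I(v/R)² = ½kMv², so KE_total = ½(1+k)Mv² = (3/4)Mv².
Energy conservation Mgh = ½(1+k)Mv² gives v = √(2gh/(1+k)) = √(2 × 9.81 × 3.27 / 1.5) = 6.54 m/s.
The angular speed follows from ω = v/R = 6.54/0.091 ≈ 71.9 rad/s.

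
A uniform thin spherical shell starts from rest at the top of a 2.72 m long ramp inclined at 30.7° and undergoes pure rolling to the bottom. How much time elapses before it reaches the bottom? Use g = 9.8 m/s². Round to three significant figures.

Here I = (2/3)MR², so the shape factor k = I/(MR²) = 2/3.
Along the incline Mg sinθ − f = Ma, and torque about the center fR = Iα = kMR²(a/R) gives f = kMa.
Hence a = g sinθ/(1+k) = 9.8×sin30.7°/1.667 = 3.002 m/s².
With constant a from rest, t = √(2L/a) = √(2·2.72/3.002) ≈ 1.35 s.

t ≈ 1.35 s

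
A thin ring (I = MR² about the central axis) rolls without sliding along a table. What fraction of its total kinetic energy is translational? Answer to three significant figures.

Here I = MR², so the shape factor k = I/(MR²) = 1.
With ω = v/R, KE_trans = ½Mv² and KE_rot = ½Iω² = ½kMv², so KE_total = ½(1+k)Mv².
The translational fraction is therefore 1/(1+k) = 1/2 ≈ 0.500.

fraction ≈ 0.500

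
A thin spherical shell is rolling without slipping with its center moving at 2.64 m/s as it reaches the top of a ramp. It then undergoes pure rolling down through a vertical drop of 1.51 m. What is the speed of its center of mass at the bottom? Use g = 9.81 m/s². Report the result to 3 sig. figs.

v ≈ 4.97 m/s

For this body I = (2/3)MR², i.e. k = I/(MR²) = 2/3.
Pure rolling means v = ωR; then KE = ½Mv² + ½I(v/R)² = ½(1+k)Mv² = (5/6)Mv².
Energy conservation: (5/6)Mv₀² + Mgh = (5/6)Mv², so v² = v₀² + 2gh/(1+k).
v = √(2.64² + 2×9.81×1.51/1.667) = √24.75 ≈ 4.97 m/s.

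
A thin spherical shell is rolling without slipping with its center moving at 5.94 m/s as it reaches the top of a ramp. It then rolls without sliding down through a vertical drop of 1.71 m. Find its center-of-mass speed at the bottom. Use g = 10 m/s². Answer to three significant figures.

The moment of inertia is (2/3)MR², giving k ≡ I/(MR²) = 2/3.
Rolling without slipping gives ω = v/R, so the total kinetic energy is ½Mv² + ½Iω² = ½(1+k)Mv² = (5/6)Mv².
Energy conservation: (5/6)Mv₀² + Mgh = (5/6)Mv², so v² = v₀² + 2gh/(1+k).
v = √(5.94² + 2×10×1.71/1.667) = √55.8 ≈ 7.47 m/s.

v ≈ 7.47 m/s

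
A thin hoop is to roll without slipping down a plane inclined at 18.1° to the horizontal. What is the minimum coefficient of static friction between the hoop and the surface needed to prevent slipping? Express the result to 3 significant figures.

μ_min ≈ 0.163

With I = MR², the ratio k = I/(MR²) is 1.
Translational: Mg sinθ − f = Ma. Rotational about the CM: fR = Iα = kMRa, so f = kMa.
These give a = g sinθ/(1+k) and the required friction f = kMg sinθ/(1+k).
The normal force is N = Mg cosθ, so μ_min = f/N = k tanθ/(1+k).
μ_min = 1 × tan18.1° / 2 ≈ 0.163.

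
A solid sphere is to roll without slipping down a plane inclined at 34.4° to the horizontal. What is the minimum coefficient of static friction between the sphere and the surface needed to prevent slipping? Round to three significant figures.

μ_min ≈ 0.196

Here I = (2/5)MR², so the shape factor k = I/(MR²) = 0.4.
Newton's second law down the slope: Mg sinθ − f = Ma. The torque equation fR = Iα (with α = a/R) gives f = kMa.
These give a = g sinθ/(1+k) and the required friction f = kMg sinθ/(1+k).
The normal force is N = Mg cosθ, so μ_min = f/N = k tanθ/(1+k).
μ_min = 0.4 × tan34.4° / 1.4 ≈ 0.196.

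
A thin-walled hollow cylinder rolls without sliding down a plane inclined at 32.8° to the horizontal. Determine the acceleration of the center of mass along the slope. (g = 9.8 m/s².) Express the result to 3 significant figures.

a ≈ 2.65 m/s²

Here I = MR², so the shape factor k = I/(MR²) = 1.
Translational: Mg sinθ − f = Ma. Rotational about the CM: fR = Iα = kMRa, so f = kMa.
Eliminating f: Mg sinθ = (1+k)Ma, so a = g sinθ/(1+k) = 9.8 × sin32.8° / 2 ≈ 2.65 m/s².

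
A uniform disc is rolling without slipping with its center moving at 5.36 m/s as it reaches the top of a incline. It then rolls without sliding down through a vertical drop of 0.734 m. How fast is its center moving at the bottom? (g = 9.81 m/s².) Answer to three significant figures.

The moment of inertia is (1/2)MR², giving k ≡ I/(MR²) = 0.5.
Rolling without slipping gives ω = v/R, so the total kinetic energy is ½Mv² + ½Iω² = ½(1+k)Mv² = (3/4)Mv².
Conserving energy between top and bottom: (3/4)Mv² = (3/4)Mv₀² + Mgh, hence v² = v₀² + 2gh/(1+k).
v = √(5.36² + 2×9.81×0.734/1.5) = √38.33 ≈ 6.19 m/s.

v ≈ 6.19 m/s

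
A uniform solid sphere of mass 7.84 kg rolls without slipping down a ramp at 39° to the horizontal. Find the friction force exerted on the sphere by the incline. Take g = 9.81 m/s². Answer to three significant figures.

f ≈ 13.8 N

With I = (2/5)MR², the ratio k = I/(MR²) is 0.4.
Newton's second law down the slope: Mg sinθ − f = Ma. The torque equation fR = Iα (with α = a/R) gives f = kMa.
Combining, a = g sinθ/(1+k) and f = kMa = kMg sinθ/(1+k).
f = 0.4 × 7.84 × 9.81 × sin39° / 1.4 ≈ 13.8 N.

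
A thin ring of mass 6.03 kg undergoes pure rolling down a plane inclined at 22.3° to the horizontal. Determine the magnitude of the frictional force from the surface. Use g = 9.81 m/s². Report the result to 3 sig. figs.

Here I = MR², so the shape factor k = I/(MR²) = 1.
Translational: Mg sinθ − f = Ma. Rotational about the CM: fR = Iα = kMRa, so f = kMa.
Combining, a = g sinθ/(1+k) and f = kMa = kMg sinθ/(1+k).
f = 1 × 6.03 × 9.81 × sin22.3° / 2 ≈ 11.2 N.

f ≈ 11.2 N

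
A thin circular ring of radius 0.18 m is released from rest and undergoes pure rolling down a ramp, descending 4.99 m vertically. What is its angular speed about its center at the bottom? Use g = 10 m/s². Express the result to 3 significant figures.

For this body I = MR², i.e. k = I/(MR²) = 1.
Since it rolls without slipping, ω = v/R and KE = ½Mv² + ½Iω² = ½(1+k)Mv² = Mv².
Energy conservation Mgh = ½(1+k)Mv² gives v = √(2gh/(1+k)) = √(2 × 10 × 4.99 / 2) = 7.064 m/s.
Then ω = v/R = 7.064 / 0.18 ≈ 39.2 rad/s.

ω ≈ 39.2 rad/s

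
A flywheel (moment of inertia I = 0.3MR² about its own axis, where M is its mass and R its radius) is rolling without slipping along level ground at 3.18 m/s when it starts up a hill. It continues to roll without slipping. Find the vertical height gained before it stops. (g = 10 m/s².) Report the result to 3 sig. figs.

h ≈ 0.657 m

Here I = 0.3MR², so the shape factor k = I/(MR²) = 0.3.
The rolling condition ω = v/R makes the rotational term ½I(v/R)² = ½kMv², so KE_total = ½(1+k)Mv² = (13/20)Mv².
At the top the kinetic energy is zero, so (13/20)Mv₀² = Mgh.
Thus h = (1+k)v₀²/(2g) = 1.3 × 3.18² / (2 × 10) ≈ 0.657 m.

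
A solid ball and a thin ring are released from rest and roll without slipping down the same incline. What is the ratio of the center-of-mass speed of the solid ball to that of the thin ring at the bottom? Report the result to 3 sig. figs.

Each satisfies Mgh = ½(1+k)Mv² with k = I/(MR²), so v ∝ 1/√(1+k).
For the solid ball k = 0.4; for the thin ring k = 1.
v₁/v₂ = √((1+k₂)/(1+k₁)) = √(2/1.4) ≈ 1.20.

v_ratio ≈ 1.20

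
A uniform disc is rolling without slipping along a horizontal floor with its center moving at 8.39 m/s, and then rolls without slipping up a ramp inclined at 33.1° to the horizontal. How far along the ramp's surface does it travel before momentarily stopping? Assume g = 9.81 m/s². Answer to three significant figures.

d ≈ 9.85 m

Here I = (1/2)MR², so the shape factor k = I/(MR²) = 0.5.
Pure rolling means v = ωR; then KE = ½Mv² + ½I(v/R)² = ½(1+k)Mv² = (3/4)Mv².
Setting this equal to Mgh gives the vertical rise h = (1+k)v₀²/(2g) = 1.5×8.39²/(2×9.81) = 5.382 m.
The distance along the slope is d = h/sinθ = 5.382/sin33.1° ≈ 9.85 m.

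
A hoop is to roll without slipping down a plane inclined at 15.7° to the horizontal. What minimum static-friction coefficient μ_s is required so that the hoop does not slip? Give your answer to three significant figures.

μ_min ≈ 0.141

Here I = MR², so the shape factor k = I/(MR²) = 1.
Along the incline Mg sinθ − f = Ma, and torque about the center fR = Iα = kMR²(a/R) gives f = kMa.
These give a = g sinθ/(1+k) and the required friction f = kMg sinθ/(1+k).
With N = Mg cosθ, the no-slip condition f ≤ μN gives μ_min = f/N = k tanθ/(1+k).
μ_min = 1 × tan15.7° / 2 ≈ 0.141.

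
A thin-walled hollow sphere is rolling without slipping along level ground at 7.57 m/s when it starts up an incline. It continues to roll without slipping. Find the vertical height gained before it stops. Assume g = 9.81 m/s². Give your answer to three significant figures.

h ≈ 4.87 m

The moment of inertia is (2/3)MR², giving k ≡ I/(MR²) = 2/3.
Since it rolls without slipping, ω = v/R and KE = ½Mv² + ½Iω² = ½(1+k)Mv² = (5/6)Mv².
All of this converts to potential energy at the highest point: (5/6)Mv₀² = Mgh.
Thus h = (1+k)v₀²/(2g) = 1.667 × 7.57² / (2 × 9.81) ≈ 4.87 m.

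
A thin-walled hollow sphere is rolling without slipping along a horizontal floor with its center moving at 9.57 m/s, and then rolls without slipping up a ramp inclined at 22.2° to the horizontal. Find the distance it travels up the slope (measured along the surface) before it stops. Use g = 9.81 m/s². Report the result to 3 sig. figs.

For this body I = (2/3)MR², i.e. k = I/(MR²) = 2/3.
Since it rolls without slipping, ω = v/R and KE = ½Mv² + ½Iω² = ½(1+k)Mv² = (5/6)Mv².
Setting this equal to Mgh gives the vertical rise h = (1+k)v₀²/(2g) = 1.667×9.57²/(2×9.81) = 7.78 m.
The distance along the slope is d = h/sinθ = 7.78/sin22.2° ≈ 20.6 m.

d ≈ 20.6 m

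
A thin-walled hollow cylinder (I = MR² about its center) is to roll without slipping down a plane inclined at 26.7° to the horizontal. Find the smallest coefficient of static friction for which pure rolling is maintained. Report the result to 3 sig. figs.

μ_min ≈ 0.251

The moment of inertia is MR², giving k ≡ I/(MR²) = 1.
Along the incline Mg sinθ − f = Ma, and torque about the center fR = Iα = kMR²(a/R) gives f = kMa.
These give a = g sinθ/(1+k) and the required friction f = kMg sinθ/(1+k).
With N = Mg cosθ, the no-slip condition f ≤ μN gives μ_min = f/N = k tanθ/(1+k).
μ_min = 1 × tan26.7° / 2 ≈ 0.251.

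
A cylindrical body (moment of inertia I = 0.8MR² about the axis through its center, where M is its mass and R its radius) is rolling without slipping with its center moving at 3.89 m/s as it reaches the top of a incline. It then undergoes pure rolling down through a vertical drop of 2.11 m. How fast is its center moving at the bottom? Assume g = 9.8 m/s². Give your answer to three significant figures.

The moment of inertia is 0.8MR², giving k ≡ I/(MR²) = 0.8.
Pure rolling means v = ωR; then KE = ½Mv² + ½I(v/R)² = ½(1+k)Mv² = (9/10)Mv².
Conserving energy between top and bottom: (9/10)Mv² = (9/10)Mv₀² + Mgh, hence v² = v₀² + 2gh/(1+k).
v = √(3.89² + 2×9.8×2.11/1.8) = √38.11 ≈ 6.17 m/s.

v ≈ 6.17 m/s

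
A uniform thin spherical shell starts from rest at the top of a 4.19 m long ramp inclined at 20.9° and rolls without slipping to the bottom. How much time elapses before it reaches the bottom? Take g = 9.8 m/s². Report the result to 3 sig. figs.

The moment of inertia is (2/3)MR², giving k ≡ I/(MR²) = 2/3.
Along the incline Mg sinθ − f = Ma, and torque about the center fR = Iα = kMR²(a/R) gives f = kMa.
Hence a = g sinθ/(1+k) = 9.8×sin20.9°/1.667 = 2.098 m/s².
Starting from rest, L = ½at², so t = √(2L/a) = √(2×4.19/2.098) ≈ 2.00 s.

t ≈ 2.00 s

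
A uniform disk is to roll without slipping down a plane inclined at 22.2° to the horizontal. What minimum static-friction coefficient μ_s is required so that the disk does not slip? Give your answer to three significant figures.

Here I = (1/2)MR², so the shape factor k = I/(MR²) = 0.5.
Translational: Mg sinθ − f = Ma. Rotational about the CM: fR = Iα = kMRa, so f = kMa.
These give a = g sinθ/(1+k) and the required friction f = kMg sinθ/(1+k).
The normal force is N = Mg cosθ, so μ_min = f/N = k tanθ/(1+k).
μ_min = 0.5 × tan22.2° / 1.5 ≈ 0.136.

μ_min ≈ 0.136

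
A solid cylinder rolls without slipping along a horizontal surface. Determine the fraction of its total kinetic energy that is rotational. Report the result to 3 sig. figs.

fraction ≈ 0.333

With I = (1/2)MR², the ratio k = I/(MR²) is 0.5.
With ω = v/R, KE_trans = ½Mv² and KE_rot = ½Iω² = ½kMv², so KE_total = ½(1+k)Mv².
The rotational fraction is therefore k/(1+k) = 0.5/1.5 ≈ 0.333.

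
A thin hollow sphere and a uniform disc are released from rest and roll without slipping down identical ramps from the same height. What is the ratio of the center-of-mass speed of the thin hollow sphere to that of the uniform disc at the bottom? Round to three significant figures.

Each satisfies Mgh = ½(1+k)Mv² with k = I/(MR²), so v ∝ 1/√(1+k).
For the thin hollow sphere k = 2/3; for the uniform disc k = 0.5.
v₁/v₂ = √((1+k₂)/(1+k₁)) = √(1.5/1.667) ≈ 0.949.

v_ratio ≈ 0.949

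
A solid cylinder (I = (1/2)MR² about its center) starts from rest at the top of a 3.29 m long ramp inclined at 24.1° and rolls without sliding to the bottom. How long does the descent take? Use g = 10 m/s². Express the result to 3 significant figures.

The moment of inertia is (1/2)MR², giving k ≡ I/(MR²) = 0.5.
Newton's second law down the slope: Mg sinθ − f = Ma. The torque equation fR = Iα (with α = a/R) gives f = kMa.
Hence a = g sinθ/(1+k) = 10×sin24.1°/1.5 = 2.722 m/s².
With constant a from rest, t = √(2L/a) = √(2·3.29/2.722) ≈ 1.55 s.

t ≈ 1.55 s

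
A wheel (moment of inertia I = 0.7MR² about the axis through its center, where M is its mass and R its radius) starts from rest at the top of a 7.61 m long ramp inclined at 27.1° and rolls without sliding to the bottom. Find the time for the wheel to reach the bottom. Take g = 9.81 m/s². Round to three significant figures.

For this body I = 0.7MR², i.e. k = I/(MR²) = 0.7.
Along the incline Mg sinθ − f = Ma, and torque about the center fR = Iα = kMR²(a/R) gives f = kMa.
Hence a = g sinθ/(1+k) = 9.81×sin27.1°/1.7 = 2.629 m/s².
Starting from rest, L = ½at², so t = √(2L/a) = √(2×7.61/2.629) ≈ 2.41 s.

t ≈ 2.41 s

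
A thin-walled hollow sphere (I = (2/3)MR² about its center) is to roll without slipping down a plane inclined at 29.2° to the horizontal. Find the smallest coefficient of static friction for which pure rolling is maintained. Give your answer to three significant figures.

μ_min ≈ 0.224

For this body I = (2/3)MR², i.e. k = I/(MR²) = 2/3.
Translational: Mg sinθ − f = Ma. Rotational about the CM: fR = Iα = kMRa, so f = kMa.
These give a = g sinθ/(1+k) and the required friction f = kMg sinθ/(1+k).
The normal force is N = Mg cosθ, so μ_min = f/N = k tanθ/(1+k).
μ_min = (2/3) × tan29.2° / 1.667 ≈ 0.224.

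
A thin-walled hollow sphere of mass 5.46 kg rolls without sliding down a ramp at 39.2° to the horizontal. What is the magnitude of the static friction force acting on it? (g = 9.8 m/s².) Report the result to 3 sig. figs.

f ≈ 13.5 N

The moment of inertia is (2/3)MR², giving k ≡ I/(MR²) = 2/3.
Translational: Mg sinθ − f = Ma. Rotational about the CM: fR = Iα = kMRa, so f = kMa.
Combining, a = g sinθ/(1+k) and f = kMa = kMg sinθ/(1+k).
f = (2/3) × 5.46 × 9.8 × sin39.2° / 1.667 ≈ 13.5 N.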